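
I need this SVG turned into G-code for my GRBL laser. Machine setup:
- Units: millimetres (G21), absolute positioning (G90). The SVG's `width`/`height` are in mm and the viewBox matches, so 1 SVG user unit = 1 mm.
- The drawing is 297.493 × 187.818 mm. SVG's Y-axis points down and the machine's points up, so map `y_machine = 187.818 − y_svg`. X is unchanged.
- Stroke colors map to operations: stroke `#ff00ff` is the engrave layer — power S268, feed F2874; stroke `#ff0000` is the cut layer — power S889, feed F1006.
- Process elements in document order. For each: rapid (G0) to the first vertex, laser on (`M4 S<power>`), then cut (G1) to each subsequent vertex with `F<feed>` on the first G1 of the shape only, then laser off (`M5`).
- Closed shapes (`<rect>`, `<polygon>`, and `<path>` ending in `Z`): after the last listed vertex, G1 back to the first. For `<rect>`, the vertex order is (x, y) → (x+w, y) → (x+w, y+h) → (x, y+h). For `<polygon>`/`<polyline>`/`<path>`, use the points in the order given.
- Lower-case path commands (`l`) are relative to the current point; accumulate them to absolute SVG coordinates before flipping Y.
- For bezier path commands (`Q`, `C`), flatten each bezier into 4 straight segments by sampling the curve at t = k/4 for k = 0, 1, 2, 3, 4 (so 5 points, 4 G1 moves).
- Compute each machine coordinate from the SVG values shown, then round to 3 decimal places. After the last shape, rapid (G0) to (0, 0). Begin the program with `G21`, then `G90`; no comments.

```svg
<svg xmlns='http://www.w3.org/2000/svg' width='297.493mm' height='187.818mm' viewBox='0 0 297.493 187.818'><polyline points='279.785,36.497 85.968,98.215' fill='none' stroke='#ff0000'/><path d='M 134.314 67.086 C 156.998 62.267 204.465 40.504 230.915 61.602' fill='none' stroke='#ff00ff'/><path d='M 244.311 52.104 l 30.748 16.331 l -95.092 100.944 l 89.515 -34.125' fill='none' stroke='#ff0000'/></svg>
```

G21
G90
G0 X279.785 Y151.321
M4 S889
G1 X85.968 Y89.603 F1006
M5
G0 X134.314 Y120.732
M4 S268
G1 X155.258 Y126.589 F2874
G1 X181.202 Y133.193
G1 X207.852 Y134.938
G1 X230.915 Y126.216
M5
G0 X244.311 Y135.714
M4 S889
G1 X275.059 Y119.383 F1006
G1 X179.967 Y18.439
G1 X269.482 Y52.564
M5
G0 X0.000 Y0.000

1 u = 1 mm; y_m = 187.818 − y.

[1] `<polyline>` line segment, #ff0000→cut S889 F1006: (279.785,151.321) → (85.968,89.603)

[2] `<path>` cubic bezier, #ff00ff→engrave S268 F2874: (134.314,120.732) → (155.258,126.589) → (181.202,133.193) → (207.852,134.938) → (230.915,126.216)

[3] `<path>` open polyline, #ff0000→cut S889 F1006: (244.311,135.714) → (275.059,119.383) → (179.967,18.439) → (269.482,52.564)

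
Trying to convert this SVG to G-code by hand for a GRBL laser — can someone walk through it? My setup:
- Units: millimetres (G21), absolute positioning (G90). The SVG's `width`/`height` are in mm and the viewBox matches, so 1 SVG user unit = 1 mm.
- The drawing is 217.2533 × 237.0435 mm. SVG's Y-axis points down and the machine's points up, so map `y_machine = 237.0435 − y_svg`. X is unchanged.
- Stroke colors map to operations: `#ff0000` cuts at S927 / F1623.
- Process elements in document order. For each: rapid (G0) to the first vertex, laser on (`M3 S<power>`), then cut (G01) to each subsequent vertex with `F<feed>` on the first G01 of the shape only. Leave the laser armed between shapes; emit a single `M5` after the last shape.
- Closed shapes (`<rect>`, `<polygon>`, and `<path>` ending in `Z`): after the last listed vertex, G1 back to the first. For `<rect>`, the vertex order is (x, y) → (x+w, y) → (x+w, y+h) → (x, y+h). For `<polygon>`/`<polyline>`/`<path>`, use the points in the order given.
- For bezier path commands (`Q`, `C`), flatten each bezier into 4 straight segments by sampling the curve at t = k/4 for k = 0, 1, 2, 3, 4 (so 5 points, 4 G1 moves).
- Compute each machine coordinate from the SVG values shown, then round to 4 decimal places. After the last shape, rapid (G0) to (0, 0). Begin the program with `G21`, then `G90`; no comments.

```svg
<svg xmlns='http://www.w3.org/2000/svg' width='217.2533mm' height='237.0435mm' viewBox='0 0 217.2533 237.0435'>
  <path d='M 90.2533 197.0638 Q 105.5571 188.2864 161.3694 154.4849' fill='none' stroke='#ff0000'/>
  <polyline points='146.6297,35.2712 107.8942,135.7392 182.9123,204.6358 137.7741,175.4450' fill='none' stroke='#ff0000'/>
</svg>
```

Since the viewBox matches the mm dimensions, user units are millimetres directly. The only transform is the Y-flip y_m = 237.0435 − y_svg.

Shape 1 is a quadratic bezier drawn with `<path>`. Its stroke #ff0000 means cut at S927, F1623. After flipping Y the toolpath is (90.2533,39.9797) → (100.4370,45.9324) → (115.6842,55.0131) → (135.9950,67.2219) → (161.3694,82.5586).

Shape 2 is a open polyline drawn with `<polyline>`. Its stroke #ff0000 means cut at S927, F1623. After flipping Y the toolpath is (146.6297,201.7723) → (107.8942,101.3043) → (182.9123,32.4077) → (137.7741,61.5985).

G21
G90
G0 X90.2533 Y39.9797
M3 S927
G01 X100.4370 Y45.9324 F1623
G01 X115.6842 Y55.0131
G01 X135.9950 Y67.2219
G01 X161.3694 Y82.5586
G0 X146.6297 Y201.7723
M3 S927
G01 X107.8942 Y101.3043 F1623
G01 X182.9123 Y32.4077
G01 X137.7741 Y61.5985
M5
G0 X0.0000 Y0.0000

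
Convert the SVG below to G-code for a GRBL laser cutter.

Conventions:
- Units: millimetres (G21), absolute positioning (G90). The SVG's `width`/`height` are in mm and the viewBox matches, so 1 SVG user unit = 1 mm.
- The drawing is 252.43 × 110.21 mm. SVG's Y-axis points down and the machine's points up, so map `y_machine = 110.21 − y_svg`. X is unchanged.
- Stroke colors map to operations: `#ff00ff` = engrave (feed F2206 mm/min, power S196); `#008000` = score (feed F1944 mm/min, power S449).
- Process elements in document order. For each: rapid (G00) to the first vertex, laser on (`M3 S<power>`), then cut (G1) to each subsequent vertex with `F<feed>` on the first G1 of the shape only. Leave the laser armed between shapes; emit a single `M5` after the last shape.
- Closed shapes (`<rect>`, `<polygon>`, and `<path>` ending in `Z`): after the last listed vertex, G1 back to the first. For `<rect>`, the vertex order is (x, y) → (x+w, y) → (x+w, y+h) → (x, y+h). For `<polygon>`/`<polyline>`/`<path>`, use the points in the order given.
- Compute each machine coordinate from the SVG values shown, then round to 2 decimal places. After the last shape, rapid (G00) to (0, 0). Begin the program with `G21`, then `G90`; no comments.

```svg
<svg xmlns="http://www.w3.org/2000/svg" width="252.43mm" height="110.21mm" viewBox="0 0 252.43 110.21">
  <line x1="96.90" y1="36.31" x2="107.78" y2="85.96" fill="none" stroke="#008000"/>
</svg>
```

1 u = 1 mm; y_m = 110.21 − y.

[1] `<line>` line segment, #008000→score S449 F1944: (96.90,73.90) → (107.78,24.25)

G21
G90
G00 X96.90 Y73.90
M3 S449
G1 X107.78 Y24.25 F1944
M5
G00 X0.00 Y0.00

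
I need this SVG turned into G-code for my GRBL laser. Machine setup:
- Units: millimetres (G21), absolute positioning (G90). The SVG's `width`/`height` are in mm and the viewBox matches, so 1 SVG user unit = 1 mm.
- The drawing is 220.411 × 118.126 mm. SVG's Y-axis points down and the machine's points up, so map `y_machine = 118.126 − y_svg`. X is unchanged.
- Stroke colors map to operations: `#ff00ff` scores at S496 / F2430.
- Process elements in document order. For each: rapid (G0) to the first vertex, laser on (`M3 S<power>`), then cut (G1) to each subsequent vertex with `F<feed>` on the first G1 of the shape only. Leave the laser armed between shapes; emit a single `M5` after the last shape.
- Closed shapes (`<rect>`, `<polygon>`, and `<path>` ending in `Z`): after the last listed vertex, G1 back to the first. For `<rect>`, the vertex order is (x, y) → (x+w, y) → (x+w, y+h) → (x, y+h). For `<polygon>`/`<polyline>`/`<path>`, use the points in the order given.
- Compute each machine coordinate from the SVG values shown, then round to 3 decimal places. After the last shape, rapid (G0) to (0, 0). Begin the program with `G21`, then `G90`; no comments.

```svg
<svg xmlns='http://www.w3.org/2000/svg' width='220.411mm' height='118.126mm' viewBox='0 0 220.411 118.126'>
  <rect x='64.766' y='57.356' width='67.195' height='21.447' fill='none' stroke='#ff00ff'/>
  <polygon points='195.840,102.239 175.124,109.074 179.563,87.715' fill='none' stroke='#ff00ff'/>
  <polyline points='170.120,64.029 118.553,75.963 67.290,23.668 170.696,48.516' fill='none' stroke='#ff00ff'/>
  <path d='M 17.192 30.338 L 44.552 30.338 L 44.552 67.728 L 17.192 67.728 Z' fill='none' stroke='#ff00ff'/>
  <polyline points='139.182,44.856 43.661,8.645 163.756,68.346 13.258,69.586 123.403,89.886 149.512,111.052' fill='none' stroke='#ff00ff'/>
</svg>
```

G21
G90
G0 X64.766 Y60.770
M3 S496
G1 X131.961 Y60.770 F2430
G1 X131.961 Y39.323
G1 X64.766 Y39.323
G1 X64.766 Y60.770
G0 X195.840 Y15.887
M3 S496
G1 X175.124 Y9.052 F2430
G1 X179.563 Y30.411
G1 X195.840 Y15.887
G0 X170.120 Y54.097
M3 S496
G1 X118.553 Y42.163 F2430
G1 X67.290 Y94.458
G1 X170.696 Y69.610
G0 X17.192 Y87.788
M3 S496
G1 X44.552 Y87.788 F2430
G1 X44.552 Y50.398
G1 X17.192 Y50.398
G1 X17.192 Y87.788
G0 X139.182 Y73.270
M3 S496
G1 X43.661 Y109.481 F2430
G1 X163.756 Y49.780
G1 X13.258 Y48.540
G1 X123.403 Y28.240
G1 X149.512 Y7.074
M5
G0 X0.000 Y0.000

1 u = 1 mm; y_m = 118.126 − y.

[1] `<rect>` rectangle, #ff00ff→score S496 F2430: (64.766,60.770) → (131.961,60.770) → (131.961,39.323) → (64.766,39.323) → (64.766,60.770) (closed)

[2] `<polygon>` regular polygon, #ff00ff→score S496 F2430: (195.840,15.887) → (175.124,9.052) → (179.563,30.411) → (195.840,15.887) (closed)

[3] `<polyline>` open polyline, #ff00ff→score S496 F2430: (170.120,54.097) → (118.553,42.163) → (67.290,94.458) → (170.696,69.610)

[4] `<path>` rectangle, #ff00ff→score S496 F2430: (17.192,87.788) → (44.552,87.788) → (44.552,50.398) → (17.192,50.398) → (17.192,87.788) (closed)

[5] `<polyline>` open polyline, #ff00ff→score S496 F2430: (139.182,73.270) → (43.661,109.481) → (163.756,49.780) → (13.258,48.540) → (123.403,28.240) → (149.512,7.074)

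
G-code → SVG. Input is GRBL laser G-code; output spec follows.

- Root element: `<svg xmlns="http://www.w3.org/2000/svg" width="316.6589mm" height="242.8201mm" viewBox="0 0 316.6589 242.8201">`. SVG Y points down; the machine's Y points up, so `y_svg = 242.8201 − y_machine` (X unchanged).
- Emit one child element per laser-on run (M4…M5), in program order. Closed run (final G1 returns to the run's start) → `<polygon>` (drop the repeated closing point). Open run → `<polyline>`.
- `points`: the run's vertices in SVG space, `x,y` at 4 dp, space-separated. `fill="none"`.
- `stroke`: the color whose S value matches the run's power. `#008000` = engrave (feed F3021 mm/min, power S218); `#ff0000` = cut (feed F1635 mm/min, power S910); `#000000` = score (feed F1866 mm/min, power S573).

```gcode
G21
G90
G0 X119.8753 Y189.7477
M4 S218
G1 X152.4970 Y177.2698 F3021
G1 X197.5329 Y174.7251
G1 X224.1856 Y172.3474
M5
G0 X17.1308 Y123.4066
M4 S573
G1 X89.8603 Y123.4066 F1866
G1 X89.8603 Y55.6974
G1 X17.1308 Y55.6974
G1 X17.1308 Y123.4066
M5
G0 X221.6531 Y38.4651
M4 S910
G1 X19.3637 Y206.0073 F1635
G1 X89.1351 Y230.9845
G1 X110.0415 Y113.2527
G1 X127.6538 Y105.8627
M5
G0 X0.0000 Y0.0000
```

<svg xmlns="http://www.w3.org/2000/svg" width="316.6589mm" height="242.8201mm" viewBox="0 0 316.6589 242.8201">
  <polyline points="119.8753,53.0724 152.4970,65.5503 197.5329,68.0950 224.1856,70.4727" fill="none" stroke="#008000"/>
  <polygon points="17.1308,119.4135 89.8603,119.4135 89.8603,187.1227 17.1308,187.1227" fill="none" stroke="#000000"/>
  <polyline points="221.6531,204.3550 19.3637,36.8128 89.1351,11.8356 110.0415,129.5674 127.6538,136.9574" fill="none" stroke="#ff0000"/>
</svg>

y_svg = 242.8201 − y_m.

[1] S218→`#008000` (engrave); open run; points: 119.8753,53.0724 152.4970,65.5503 197.5329,68.0950 224.1856,70.4727

[2] S573→`#000000` (score); closed run; points: 17.1308,119.4135 89.8603,119.4135 89.8603,187.1227 17.1308,187.1227

[3] S910→`#ff0000` (cut); open run; points: 221.6531,204.3550 19.3637,36.8128 89.1351,11.8356 110.0415,129.5674 127.6538,136.9574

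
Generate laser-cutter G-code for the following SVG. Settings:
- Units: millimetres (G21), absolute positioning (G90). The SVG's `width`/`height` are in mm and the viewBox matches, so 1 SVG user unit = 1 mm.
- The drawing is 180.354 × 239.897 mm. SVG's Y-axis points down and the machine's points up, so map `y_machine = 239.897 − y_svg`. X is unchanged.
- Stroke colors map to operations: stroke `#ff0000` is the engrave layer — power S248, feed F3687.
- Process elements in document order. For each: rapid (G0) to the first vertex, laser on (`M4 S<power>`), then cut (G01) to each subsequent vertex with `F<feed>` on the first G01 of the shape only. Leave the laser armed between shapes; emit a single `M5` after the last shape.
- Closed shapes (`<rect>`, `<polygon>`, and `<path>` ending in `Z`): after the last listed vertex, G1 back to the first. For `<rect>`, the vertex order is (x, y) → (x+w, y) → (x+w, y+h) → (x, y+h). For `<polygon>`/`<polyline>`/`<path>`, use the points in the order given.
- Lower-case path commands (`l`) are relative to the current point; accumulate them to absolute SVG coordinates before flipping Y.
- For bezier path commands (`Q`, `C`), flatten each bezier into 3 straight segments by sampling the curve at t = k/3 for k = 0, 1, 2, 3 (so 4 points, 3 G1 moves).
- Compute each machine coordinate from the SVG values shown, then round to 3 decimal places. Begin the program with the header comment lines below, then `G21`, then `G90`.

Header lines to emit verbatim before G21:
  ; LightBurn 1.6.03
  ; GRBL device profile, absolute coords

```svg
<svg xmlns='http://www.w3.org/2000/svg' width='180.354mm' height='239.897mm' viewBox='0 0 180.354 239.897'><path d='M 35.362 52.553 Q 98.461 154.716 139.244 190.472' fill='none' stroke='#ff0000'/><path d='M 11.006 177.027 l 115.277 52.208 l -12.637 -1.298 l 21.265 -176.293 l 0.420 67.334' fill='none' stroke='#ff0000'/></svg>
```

1 u = 1 mm; y_m = 239.897 − y.

[1] `<path>` quadratic bezier, #ff0000→engrave S248 F3687: (35.362,187.344) → (74.948,126.614) → (109.576,80.641) → (139.244,49.425)

[2] `<path>` open polyline, #ff0000→engrave S248 F3687: (11.006,62.870) → (126.283,10.662) → (113.646,11.960) → (134.911,188.253) → (135.331,120.919)

; LightBurn 1.6.03
; GRBL device profile, absolute coords
G21
G90
G0 X35.362 Y187.344
M4 S248
G01 X74.948 Y126.614 F3687
G01 X109.576 Y80.641
G01 X139.244 Y49.425
G0 X11.006 Y62.870
M4 S248
G01 X126.283 Y10.662 F3687
G01 X113.646 Y11.960
G01 X134.911 Y188.253
G01 X135.331 Y120.919
M5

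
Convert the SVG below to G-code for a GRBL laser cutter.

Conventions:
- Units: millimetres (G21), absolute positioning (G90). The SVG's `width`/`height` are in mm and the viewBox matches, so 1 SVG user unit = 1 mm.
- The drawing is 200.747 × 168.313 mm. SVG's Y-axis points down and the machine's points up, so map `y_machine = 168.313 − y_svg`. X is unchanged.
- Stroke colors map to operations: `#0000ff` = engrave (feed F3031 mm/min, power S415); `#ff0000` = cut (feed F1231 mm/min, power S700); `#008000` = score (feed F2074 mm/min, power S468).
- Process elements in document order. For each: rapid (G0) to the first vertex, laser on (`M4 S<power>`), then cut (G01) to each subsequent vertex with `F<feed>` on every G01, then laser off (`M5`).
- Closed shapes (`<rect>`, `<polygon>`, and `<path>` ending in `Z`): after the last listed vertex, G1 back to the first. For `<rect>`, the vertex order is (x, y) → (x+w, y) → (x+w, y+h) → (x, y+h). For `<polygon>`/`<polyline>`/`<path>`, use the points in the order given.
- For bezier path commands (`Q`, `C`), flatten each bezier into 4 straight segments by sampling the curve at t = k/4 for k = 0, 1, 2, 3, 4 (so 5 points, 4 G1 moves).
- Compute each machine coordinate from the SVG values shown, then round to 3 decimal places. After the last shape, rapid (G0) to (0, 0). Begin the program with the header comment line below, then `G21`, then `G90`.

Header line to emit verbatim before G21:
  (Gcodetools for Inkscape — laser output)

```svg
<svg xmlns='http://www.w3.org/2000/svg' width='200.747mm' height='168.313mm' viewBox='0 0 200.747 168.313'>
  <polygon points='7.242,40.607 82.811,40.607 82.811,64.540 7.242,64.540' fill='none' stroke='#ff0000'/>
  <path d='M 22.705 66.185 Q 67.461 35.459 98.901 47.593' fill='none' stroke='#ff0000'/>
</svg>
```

(Gcodetools for Inkscape — laser output)
G21
G90
G0 X7.242 Y127.706
M4 S700
G01 X82.811 Y127.706 F1231
G01 X82.811 Y103.773 F1231
G01 X7.242 Y103.773 F1231
G01 X7.242 Y127.706 F1231
M5
G0 X22.705 Y102.128
M4 S700
G01 X44.251 Y114.812 F1231
G01 X64.132 Y122.139 F1231
G01 X82.349 Y124.108 F1231
G01 X98.901 Y120.720 F1231
M5
G0 X0.000 Y0.000

Since the viewBox matches the mm dimensions, user units are millimetres directly. The only transform is the Y-flip y_m = 168.313 − y_svg.

Shape 1 is a rectangle drawn with `<polygon>`. Its stroke #ff0000 means cut at S700, F1231. After flipping Y the toolpath is (7.242,127.706) → (82.811,127.706) → (82.811,103.773) → (7.242,103.773) → (7.242,127.706), returning to the start.

Shape 2 is a quadratic bezier drawn with `<path>`. Its stroke #ff0000 means cut at S700, F1231. After flipping Y the toolpath is (22.705,102.128) → (44.251,114.812) → (64.132,122.139) → (82.349,124.108) → (98.901,120.720).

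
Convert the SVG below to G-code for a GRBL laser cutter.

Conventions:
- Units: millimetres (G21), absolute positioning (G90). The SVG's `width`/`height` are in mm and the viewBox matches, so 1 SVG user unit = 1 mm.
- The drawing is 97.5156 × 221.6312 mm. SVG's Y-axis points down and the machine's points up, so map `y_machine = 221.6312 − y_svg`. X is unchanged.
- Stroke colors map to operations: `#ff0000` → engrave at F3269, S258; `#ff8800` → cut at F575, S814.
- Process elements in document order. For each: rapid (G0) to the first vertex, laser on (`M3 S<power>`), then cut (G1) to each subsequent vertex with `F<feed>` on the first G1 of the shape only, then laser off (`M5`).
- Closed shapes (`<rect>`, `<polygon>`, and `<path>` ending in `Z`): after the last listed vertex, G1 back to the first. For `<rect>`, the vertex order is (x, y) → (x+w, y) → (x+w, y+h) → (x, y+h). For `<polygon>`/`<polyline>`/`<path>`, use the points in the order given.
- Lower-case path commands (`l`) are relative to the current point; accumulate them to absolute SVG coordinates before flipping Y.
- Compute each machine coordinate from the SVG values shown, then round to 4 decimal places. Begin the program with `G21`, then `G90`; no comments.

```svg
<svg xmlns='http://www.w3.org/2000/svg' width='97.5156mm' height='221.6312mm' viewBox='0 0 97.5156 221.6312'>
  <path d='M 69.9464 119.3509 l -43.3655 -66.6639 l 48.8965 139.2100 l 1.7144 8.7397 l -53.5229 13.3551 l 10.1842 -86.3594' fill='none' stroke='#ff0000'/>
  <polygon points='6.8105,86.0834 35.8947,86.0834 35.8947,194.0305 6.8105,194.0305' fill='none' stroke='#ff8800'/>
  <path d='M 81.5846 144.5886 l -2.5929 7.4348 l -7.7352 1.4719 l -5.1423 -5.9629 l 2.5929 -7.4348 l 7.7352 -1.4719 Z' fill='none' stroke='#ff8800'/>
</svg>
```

1 u = 1 mm; y_m = 221.6312 − y.

[1] `<path>` open polyline, #ff0000→engrave S258 F3269: (69.9464,102.2803) → (26.5809,168.9442) → (75.4774,29.7342) → (77.1918,20.9945) → (23.6689,7.6394) → (33.8531,93.9988)

[2] `<polygon>` rectangle, #ff8800→cut S814 F575: (6.8105,135.5478) → (35.8947,135.5478) → (35.8947,27.6007) → (6.8105,27.6007) → (6.8105,135.5478) (closed)

[3] `<path>` regular polygon, #ff8800→cut S814 F575: (81.5846,77.0426) → (78.9917,69.6078) → (71.2565,68.1359) → (66.1142,74.0988) → (68.7071,81.5336) → (76.4423,83.0055) → (81.5846,77.0426) (closed)

G21
G90
G0 X69.9464 Y102.2803
M3 S258
G1 X26.5809 Y168.9442 F3269
G1 X75.4774 Y29.7342
G1 X77.1918 Y20.9945
G1 X23.6689 Y7.6394
G1 X33.8531 Y93.9988
M5
G0 X6.8105 Y135.5478
M3 S814
G1 X35.8947 Y135.5478 F575
G1 X35.8947 Y27.6007
G1 X6.8105 Y27.6007
G1 X6.8105 Y135.5478
M5
G0 X81.5846 Y77.0426
M3 S814
G1 X78.9917 Y69.6078 F575
G1 X71.2565 Y68.1359
G1 X66.1142 Y74.0988
G1 X68.7071 Y81.5336
G1 X76.4423 Y83.0055
G1 X81.5846 Y77.0426
M5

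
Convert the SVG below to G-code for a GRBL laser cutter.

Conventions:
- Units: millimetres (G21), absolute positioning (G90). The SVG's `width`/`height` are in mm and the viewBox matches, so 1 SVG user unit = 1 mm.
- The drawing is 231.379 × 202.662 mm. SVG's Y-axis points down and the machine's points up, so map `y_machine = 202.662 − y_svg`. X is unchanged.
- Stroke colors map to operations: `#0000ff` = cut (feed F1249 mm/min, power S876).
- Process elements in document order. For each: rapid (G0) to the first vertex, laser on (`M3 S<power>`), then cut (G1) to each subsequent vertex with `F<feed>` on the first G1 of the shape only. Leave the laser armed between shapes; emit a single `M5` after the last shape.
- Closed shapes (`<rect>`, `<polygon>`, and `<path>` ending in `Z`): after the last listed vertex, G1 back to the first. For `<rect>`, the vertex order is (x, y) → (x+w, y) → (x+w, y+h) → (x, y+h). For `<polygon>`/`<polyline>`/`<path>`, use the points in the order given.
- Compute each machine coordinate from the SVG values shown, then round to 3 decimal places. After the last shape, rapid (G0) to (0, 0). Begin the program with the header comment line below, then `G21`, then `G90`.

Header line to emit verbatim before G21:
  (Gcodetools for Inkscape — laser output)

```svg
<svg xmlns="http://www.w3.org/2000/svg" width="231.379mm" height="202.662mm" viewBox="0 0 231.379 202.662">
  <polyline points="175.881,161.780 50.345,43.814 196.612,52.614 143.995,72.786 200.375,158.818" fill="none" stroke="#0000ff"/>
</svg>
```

(Gcodetools for Inkscape — laser output)
G21
G90
G0 X175.881 Y40.882
M3 S876
G1 X50.345 Y158.848 F1249
G1 X196.612 Y150.048
G1 X143.995 Y129.876
G1 X200.375 Y43.844
M5
G0 X0.000 Y0.000

viewBox `0 0 231.379 202.662` with mm width/height → 1 unit = 1 mm. Flip: y_m = 202.662 − y_svg.

**Shape 1** — `<polyline>` open polyline, stroke `#0000ff` → cut (S876, F1249). Machine vertices: (175.881,40.882) → (50.345,158.848) → (196.612,150.048) → (143.995,129.876) → (200.375,43.844). Open path.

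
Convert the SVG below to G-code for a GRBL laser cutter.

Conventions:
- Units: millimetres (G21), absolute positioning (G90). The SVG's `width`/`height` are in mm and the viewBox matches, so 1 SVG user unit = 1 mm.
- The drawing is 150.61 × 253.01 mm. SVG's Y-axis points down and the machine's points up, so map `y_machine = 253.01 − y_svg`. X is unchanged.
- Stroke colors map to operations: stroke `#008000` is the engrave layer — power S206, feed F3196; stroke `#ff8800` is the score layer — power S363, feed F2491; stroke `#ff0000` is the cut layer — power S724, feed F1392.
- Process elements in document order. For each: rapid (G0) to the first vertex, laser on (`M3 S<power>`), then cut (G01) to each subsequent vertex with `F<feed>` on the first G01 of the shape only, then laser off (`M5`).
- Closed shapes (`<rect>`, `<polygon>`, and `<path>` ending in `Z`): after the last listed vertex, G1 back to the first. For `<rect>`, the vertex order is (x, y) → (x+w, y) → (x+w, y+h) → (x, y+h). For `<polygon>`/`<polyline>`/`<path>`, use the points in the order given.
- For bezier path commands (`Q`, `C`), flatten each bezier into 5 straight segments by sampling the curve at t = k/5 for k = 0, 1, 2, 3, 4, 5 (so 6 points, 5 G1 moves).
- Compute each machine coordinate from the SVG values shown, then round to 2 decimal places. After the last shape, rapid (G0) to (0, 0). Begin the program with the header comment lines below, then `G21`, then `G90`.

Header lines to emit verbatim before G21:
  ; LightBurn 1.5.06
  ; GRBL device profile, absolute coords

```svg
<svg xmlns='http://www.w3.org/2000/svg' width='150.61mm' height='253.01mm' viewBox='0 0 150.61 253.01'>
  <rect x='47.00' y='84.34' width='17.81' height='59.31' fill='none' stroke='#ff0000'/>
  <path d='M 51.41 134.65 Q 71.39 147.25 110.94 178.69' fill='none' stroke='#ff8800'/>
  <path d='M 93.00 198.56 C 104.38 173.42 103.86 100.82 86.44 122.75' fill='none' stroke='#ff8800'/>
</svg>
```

viewBox `0 0 150.61 253.01` with mm width/height → 1 unit = 1 mm. Flip: y_m = 253.01 − y_svg.

**Shape 1** — `<rect>` rectangle, stroke `#ff0000` → cut (S724, F1392). Machine vertices: (47.00,168.67) → (64.81,168.67) → (64.81,109.36) → (47.00,109.36) → (47.00,168.67). Closed: final G1 returns to the first vertex.

**Shape 2** — `<path>` quadratic bezier, stroke `#ff8800` → score (S363, F2491). Control points (SVG): P0=(51.41,134.65), P1=(71.39,147.25), P2=(110.94,178.69); sampled at t=k/5. Machine vertices: (51.41,118.36) → (60.18,112.57) → (70.53,105.27) → (82.43,96.46) → (95.90,86.14) → (110.94,74.32). Open path.

**Shape 3** — `<path>` cubic bezier, stroke `#ff8800` → score (S363, F2491). Control points (SVG): P0=(93.00,198.56), P1=(104.38,173.42), P2=(103.86,100.82), P3=(86.44,122.75); sampled at t=k/5. Machine vertices: (93.00,54.45) → (98.36,74.09) → (100.62,98.31) → (99.55,120.29) → (94.90,133.21) → (86.44,130.26). Open path.

; LightBurn 1.5.06
; GRBL device profile, absolute coords
G21
G90
G0 X47.00 Y168.67
M3 S724
G01 X64.81 Y168.67 F1392
G01 X64.81 Y109.36
G01 X47.00 Y109.36
G01 X47.00 Y168.67
M5
G0 X51.41 Y118.36
M3 S363
G01 X60.18 Y112.57 F2491
G01 X70.53 Y105.27
G01 X82.43 Y96.46
G01 X95.90 Y86.14
G01 X110.94 Y74.32
M5
G0 X93.00 Y54.45
M3 S363
G01 X98.36 Y74.09 F2491
G01 X100.62 Y98.31
G01 X99.55 Y120.29
G01 X94.90 Y133.21
G01 X86.44 Y130.26
M5
G0 X0.00 Y0.00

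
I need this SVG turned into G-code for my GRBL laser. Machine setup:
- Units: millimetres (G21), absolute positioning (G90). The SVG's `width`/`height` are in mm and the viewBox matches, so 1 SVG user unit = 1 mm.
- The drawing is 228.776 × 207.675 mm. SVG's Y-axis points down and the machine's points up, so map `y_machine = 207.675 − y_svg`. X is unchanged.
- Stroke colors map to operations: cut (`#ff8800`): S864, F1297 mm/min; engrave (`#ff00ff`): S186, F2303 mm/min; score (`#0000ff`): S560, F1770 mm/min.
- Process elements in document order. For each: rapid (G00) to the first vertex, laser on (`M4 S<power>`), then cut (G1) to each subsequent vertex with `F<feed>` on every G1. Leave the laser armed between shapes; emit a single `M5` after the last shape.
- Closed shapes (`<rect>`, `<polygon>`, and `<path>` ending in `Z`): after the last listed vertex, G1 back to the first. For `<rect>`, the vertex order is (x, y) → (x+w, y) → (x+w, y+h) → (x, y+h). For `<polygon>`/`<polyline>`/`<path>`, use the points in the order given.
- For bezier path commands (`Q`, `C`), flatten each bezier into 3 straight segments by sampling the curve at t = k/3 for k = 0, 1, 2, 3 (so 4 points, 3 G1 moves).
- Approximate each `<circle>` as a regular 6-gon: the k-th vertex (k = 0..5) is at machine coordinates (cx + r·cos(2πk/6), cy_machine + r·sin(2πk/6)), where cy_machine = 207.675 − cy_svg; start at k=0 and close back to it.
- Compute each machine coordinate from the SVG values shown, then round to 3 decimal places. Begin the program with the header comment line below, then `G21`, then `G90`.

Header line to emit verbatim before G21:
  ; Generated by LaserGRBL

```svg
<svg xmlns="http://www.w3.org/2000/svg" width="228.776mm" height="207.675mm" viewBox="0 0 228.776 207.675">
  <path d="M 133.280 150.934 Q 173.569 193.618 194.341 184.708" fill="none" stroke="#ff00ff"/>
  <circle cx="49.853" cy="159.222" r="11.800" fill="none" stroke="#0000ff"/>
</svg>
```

; Generated by LaserGRBL
G21
G90
G00 X133.280 Y56.741
M4 S186
G1 X157.971 Y34.018 F2303
G1 X178.324 Y22.760 F2303
G1 X194.341 Y22.967 F2303
G00 X61.653 Y48.453
M4 S560
G1 X55.753 Y58.672 F1770
G1 X43.953 Y58.672 F1770
G1 X38.053 Y48.453 F1770
G1 X43.953 Y38.234 F1770
G1 X55.753 Y38.234 F1770
G1 X61.653 Y48.453 F1770
M5

viewBox `0 0 228.776 207.675` with mm width/height → 1 unit = 1 mm. Flip: y_m = 207.675 − y_svg.

**Shape 1** — `<path>` quadratic bezier, stroke `#ff00ff` → engrave (S186, F2303). Control points (SVG): P0=(133.280,150.934), P1=(173.569,193.618), P2=(194.341,184.708); sampled at t=k/3. Machine vertices: (133.280,56.741) → (157.971,34.018) → (178.324,22.760) → (194.341,22.967). Open path.

**Shape 2** — `<circle>` circle, stroke `#0000ff` → score (S560, F1770). Machine vertices: (61.653,48.453) → (55.753,58.672) → (43.953,58.672) → (38.053,48.453) → (43.953,38.234) → (55.753,38.234) → (61.653,48.453). Closed: final G1 returns to the first vertex.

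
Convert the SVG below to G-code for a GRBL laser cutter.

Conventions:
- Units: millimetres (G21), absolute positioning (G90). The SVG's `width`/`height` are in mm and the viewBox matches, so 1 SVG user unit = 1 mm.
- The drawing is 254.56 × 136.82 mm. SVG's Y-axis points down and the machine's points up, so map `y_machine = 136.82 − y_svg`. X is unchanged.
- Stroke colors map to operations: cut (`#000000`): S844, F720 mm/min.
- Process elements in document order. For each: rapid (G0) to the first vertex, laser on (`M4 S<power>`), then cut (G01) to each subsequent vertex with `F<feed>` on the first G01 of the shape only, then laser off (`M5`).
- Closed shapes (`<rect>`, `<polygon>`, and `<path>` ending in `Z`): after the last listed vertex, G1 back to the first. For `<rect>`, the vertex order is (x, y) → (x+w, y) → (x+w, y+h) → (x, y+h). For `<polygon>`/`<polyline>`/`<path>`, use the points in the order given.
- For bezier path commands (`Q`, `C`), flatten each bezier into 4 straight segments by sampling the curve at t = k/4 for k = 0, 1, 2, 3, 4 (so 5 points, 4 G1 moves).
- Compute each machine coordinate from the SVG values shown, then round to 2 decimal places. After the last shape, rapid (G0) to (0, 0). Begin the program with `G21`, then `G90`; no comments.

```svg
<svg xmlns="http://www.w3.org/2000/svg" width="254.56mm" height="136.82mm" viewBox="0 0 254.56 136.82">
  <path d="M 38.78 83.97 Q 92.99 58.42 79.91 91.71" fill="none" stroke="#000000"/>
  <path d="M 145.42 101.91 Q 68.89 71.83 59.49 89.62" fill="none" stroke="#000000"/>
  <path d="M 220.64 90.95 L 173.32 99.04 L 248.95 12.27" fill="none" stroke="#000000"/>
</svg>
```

1 u = 1 mm; y_m = 136.82 − y.

[1] `<path>` quadratic bezier, #000000→cut S844 F720: (38.78,52.85) → (61.68,61.95) → (76.17,63.69) → (82.24,58.08) → (79.91,45.11)

[2] `<path>` quadratic bezier, #000000→cut S844 F720: (145.42,34.91) → (111.35,46.96) → (85.67,53.02) → (68.39,53.10) → (59.49,47.20)

[3] `<path>` open polyline, #000000→cut S844 F720: (220.64,45.87) → (173.32,37.78) → (248.95,124.55)

G21
G90
G0 X38.78 Y52.85
M4 S844
G01 X61.68 Y61.95 F720
G01 X76.17 Y63.69
G01 X82.24 Y58.08
G01 X79.91 Y45.11
M5
G0 X145.42 Y34.91
M4 S844
G01 X111.35 Y46.96 F720
G01 X85.67 Y53.02
G01 X68.39 Y53.10
G01 X59.49 Y47.20
M5
G0 X220.64 Y45.87
M4 S844
G01 X173.32 Y37.78 F720
G01 X248.95 Y124.55
M5
G0 X0.00 Y0.00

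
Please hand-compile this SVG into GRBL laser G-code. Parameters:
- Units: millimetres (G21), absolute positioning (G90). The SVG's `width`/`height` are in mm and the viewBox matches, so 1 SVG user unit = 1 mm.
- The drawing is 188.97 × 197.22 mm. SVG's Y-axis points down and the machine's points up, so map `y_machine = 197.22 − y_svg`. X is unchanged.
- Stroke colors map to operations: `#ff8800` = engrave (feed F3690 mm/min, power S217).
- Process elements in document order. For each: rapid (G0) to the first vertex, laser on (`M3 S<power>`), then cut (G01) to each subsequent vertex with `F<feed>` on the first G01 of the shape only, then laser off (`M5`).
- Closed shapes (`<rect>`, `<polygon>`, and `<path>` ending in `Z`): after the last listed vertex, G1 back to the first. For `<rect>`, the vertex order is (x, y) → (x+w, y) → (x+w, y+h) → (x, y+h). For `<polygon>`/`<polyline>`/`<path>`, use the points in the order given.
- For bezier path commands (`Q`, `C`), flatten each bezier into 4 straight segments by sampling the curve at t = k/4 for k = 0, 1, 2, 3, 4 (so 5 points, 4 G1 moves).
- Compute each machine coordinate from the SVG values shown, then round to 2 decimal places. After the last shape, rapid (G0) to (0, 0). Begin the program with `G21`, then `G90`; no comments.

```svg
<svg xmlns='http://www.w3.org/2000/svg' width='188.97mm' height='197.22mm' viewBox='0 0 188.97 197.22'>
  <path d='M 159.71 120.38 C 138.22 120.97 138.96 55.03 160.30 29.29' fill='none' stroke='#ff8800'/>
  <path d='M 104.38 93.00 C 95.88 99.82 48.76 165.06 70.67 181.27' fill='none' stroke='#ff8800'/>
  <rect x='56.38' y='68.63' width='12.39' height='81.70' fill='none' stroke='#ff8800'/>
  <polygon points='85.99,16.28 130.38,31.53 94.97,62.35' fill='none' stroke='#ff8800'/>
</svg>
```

viewBox `0 0 188.97 197.22` with mm width/height → 1 unit = 1 mm. Flip: y_m = 197.22 − y_svg.

**Shape 1** — `<path>` cubic bezier, stroke `#ff8800` → engrave (S217, F3690). Control points (SVG): P0=(159.71,120.38), P1=(138.22,120.97), P2=(138.96,55.03), P3=(160.30,29.29); sampled at t=k/4. Machine vertices: (159.71,76.84) → (147.74,87.20) → (143.94,112.51) → (148.18,142.76) → (160.30,167.93). Open path.

**Shape 2** — `<path>` cubic bezier, stroke `#ff8800` → engrave (S217, F3690). Control points (SVG): P0=(104.38,93.00), P1=(95.88,99.82), P2=(48.76,165.06), P3=(70.67,181.27); sampled at t=k/4. Machine vertices: (104.38,104.22) → (92.45,89.83) → (76.12,63.61) → (65.50,35.62) → (70.67,15.95). Open path.

**Shape 3** — `<rect>` rectangle, stroke `#ff8800` → engrave (S217, F3690). Machine vertices: (56.38,128.59) → (68.77,128.59) → (68.77,46.89) → (56.38,46.89) → (56.38,128.59). Closed: final G1 returns to the first vertex.

**Shape 4** — `<polygon>` regular polygon, stroke `#ff8800` → engrave (S217, F3690). Machine vertices: (85.99,180.94) → (130.38,165.69) → (94.97,134.87) → (85.99,180.94). Closed: final G1 returns to the first vertex.

G21
G90
G0 X159.71 Y76.84
M3 S217
G01 X147.74 Y87.20 F3690
G01 X143.94 Y112.51
G01 X148.18 Y142.76
G01 X160.30 Y167.93
M5
G0 X104.38 Y104.22
M3 S217
G01 X92.45 Y89.83 F3690
G01 X76.12 Y63.61
G01 X65.50 Y35.62
G01 X70.67 Y15.95
M5
G0 X56.38 Y128.59
M3 S217
G01 X68.77 Y128.59 F3690
G01 X68.77 Y46.89
G01 X56.38 Y46.89
G01 X56.38 Y128.59
M5
G0 X85.99 Y180.94
M3 S217
G01 X130.38 Y165.69 F3690
G01 X94.97 Y134.87
G01 X85.99 Y180.94
M5
G0 X0.00 Y0.00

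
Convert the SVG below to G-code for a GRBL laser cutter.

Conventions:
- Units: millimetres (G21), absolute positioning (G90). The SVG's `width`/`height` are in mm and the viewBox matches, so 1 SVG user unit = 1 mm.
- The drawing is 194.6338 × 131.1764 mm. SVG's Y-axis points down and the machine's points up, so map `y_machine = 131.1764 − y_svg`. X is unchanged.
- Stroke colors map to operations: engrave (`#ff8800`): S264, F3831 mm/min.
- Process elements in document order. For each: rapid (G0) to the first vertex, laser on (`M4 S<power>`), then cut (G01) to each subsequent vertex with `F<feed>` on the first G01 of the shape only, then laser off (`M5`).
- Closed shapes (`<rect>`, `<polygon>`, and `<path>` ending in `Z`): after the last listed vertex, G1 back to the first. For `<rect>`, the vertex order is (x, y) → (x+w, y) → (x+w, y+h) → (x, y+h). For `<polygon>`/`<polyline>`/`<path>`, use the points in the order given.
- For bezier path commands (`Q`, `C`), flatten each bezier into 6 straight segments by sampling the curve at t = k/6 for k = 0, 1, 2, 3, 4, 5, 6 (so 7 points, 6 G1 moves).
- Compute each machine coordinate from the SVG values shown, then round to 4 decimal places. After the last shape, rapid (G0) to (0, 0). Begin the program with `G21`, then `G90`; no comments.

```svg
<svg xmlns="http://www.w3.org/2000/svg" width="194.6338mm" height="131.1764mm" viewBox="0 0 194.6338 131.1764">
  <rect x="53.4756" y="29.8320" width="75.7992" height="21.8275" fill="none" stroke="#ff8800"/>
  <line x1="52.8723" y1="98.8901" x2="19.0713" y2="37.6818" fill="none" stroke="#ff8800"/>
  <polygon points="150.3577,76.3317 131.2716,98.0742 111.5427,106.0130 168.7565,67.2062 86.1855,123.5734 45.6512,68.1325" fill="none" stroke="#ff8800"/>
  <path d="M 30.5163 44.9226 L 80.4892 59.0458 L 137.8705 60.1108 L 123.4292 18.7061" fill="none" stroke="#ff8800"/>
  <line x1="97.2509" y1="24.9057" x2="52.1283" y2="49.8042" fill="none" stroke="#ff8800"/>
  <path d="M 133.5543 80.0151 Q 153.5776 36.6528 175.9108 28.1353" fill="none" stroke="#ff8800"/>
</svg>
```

G21
G90
G0 X53.4756 Y101.3444
M4 S264
G01 X129.2748 Y101.3444 F3831
G01 X129.2748 Y79.5169
G01 X53.4756 Y79.5169
G01 X53.4756 Y101.3444
M5
G0 X52.8723 Y32.2863
M4 S264
G01 X19.0713 Y93.4946 F3831
M5
G0 X150.3577 Y54.8447
M4 S264
G01 X131.2716 Y33.1022 F3831
G01 X111.5427 Y25.1634
G01 X168.7565 Y63.9702
G01 X86.1855 Y7.6030
G01 X45.6512 Y63.0439
G01 X150.3577 Y54.8447
M5
G0 X30.5163 Y86.2538
M4 S264
G01 X80.4892 Y72.1306 F3831
G01 X137.8705 Y71.0656
G01 X123.4292 Y112.4703
M5
G0 X97.2509 Y106.2707
M4 S264
G01 X52.1283 Y81.3722 F3831
M5
G0 X133.5543 Y51.1613
M4 S264
G01 X140.2929 Y64.6475 F3831
G01 X147.1598 Y76.1979
G01 X154.1551 Y85.8124
G01 X161.2787 Y93.4911
G01 X168.5306 Y99.2340
G01 X175.9108 Y103.0411
M5
G0 X0.0000 Y0.0000

1 u = 1 mm; y_m = 131.1764 − y.

[1] `<rect>` rectangle, #ff8800→engrave S264 F3831: (53.4756,101.3444) → (129.2748,101.3444) → (129.2748,79.5169) → (53.4756,79.5169) → (53.4756,101.3444) (closed)

[2] `<line>` line segment, #ff8800→engrave S264 F3831: (52.8723,32.2863) → (19.0713,93.4946)

[3] `<polygon>` closed polygon, #ff8800→engrave S264 F3831: (150.3577,54.8447) → (131.2716,33.1022) → (111.5427,25.1634) → (168.7565,63.9702) → (86.1855,7.6030) → (45.6512,63.0439) → (150.3577,54.8447) (closed)

[4] `<path>` open polyline, #ff8800→engrave S264 F3831: (30.5163,86.2538) → (80.4892,72.1306) → (137.8705,71.0656) → (123.4292,112.4703)

[5] `<line>` line segment, #ff8800→engrave S264 F3831: (97.2509,106.2707) → (52.1283,81.3722)

[6] `<path>` quadratic bezier, #ff8800→engrave S264 F3831: (133.5543,51.1613) → (140.2929,64.6475) → (147.1598,76.1979) → (154.1551,85.8124) → (161.2787,93.4911) → (168.5306,99.2340) → (175.9108,103.0411)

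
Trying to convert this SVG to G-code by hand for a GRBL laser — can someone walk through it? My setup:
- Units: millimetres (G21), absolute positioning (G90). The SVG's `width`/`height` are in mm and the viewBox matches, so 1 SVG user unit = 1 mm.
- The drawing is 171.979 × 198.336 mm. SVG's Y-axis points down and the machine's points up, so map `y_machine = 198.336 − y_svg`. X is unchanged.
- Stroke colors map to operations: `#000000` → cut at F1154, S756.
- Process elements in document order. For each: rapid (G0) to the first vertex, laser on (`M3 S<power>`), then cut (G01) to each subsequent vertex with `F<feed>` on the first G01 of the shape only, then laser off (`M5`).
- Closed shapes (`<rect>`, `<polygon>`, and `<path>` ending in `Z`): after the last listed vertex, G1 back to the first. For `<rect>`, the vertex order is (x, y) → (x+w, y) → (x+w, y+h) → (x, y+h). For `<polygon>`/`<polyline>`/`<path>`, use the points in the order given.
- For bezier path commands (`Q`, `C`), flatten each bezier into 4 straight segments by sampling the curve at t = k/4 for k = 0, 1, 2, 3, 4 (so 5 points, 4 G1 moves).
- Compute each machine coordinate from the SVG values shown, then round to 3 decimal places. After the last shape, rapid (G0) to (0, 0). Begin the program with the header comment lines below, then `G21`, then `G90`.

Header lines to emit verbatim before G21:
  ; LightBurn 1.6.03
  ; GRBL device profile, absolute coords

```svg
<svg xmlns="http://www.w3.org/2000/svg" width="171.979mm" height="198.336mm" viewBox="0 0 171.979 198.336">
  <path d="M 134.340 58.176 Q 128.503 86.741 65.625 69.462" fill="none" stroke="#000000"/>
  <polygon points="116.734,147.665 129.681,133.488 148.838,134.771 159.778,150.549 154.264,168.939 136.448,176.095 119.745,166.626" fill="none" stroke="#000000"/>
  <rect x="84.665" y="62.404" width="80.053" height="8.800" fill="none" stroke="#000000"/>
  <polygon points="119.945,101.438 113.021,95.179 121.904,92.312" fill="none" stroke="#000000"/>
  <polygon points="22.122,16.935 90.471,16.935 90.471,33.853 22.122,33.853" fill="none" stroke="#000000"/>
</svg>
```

; LightBurn 1.6.03
; GRBL device profile, absolute coords
G21
G90
G0 X134.340 Y140.160
M3 S756
G01 X127.856 Y128.743 F1154
G01 X114.243 Y123.056
G01 X93.499 Y123.100
G01 X65.625 Y128.874
M5
G0 X116.734 Y50.671
M3 S756
G01 X129.681 Y64.848 F1154
G01 X148.838 Y63.565
G01 X159.778 Y47.787
G01 X154.264 Y29.397
G01 X136.448 Y22.241
G01 X119.745 Y31.710
G01 X116.734 Y50.671
M5
G0 X84.665 Y135.932
M3 S756
G01 X164.718 Y135.932 F1154
G01 X164.718 Y127.132
G01 X84.665 Y127.132
G01 X84.665 Y135.932
M5
G0 X119.945 Y96.898
M3 S756
G01 X113.021 Y103.157 F1154
G01 X121.904 Y106.024
G01 X119.945 Y96.898
M5
G0 X22.122 Y181.401
M3 S756
G01 X90.471 Y181.401 F1154
G01 X90.471 Y164.483
G01 X22.122 Y164.483
G01 X22.122 Y181.401
M5
G0 X0.000 Y0.000

viewBox `0 0 171.979 198.336` with mm width/height → 1 unit = 1 mm. Flip: y_m = 198.336 − y_svg.

**Shape 1** — `<path>` quadratic bezier, stroke `#000000` → cut (S756, F1154). Control points (SVG): P0=(134.340,58.176), P1=(128.503,86.741), P2=(65.625,69.462); sampled at t=k/4. Machine vertices: (134.340,140.160) → (127.856,128.743) → (114.243,123.056) → (93.499,123.100) → (65.625,128.874). Open path.

**Shape 2** — `<polygon>` regular polygon, stroke `#000000` → cut (S756, F1154). Machine vertices: (116.734,50.671) → (129.681,64.848) → (148.838,63.565) → (159.778,47.787) → (154.264,29.397) → (136.448,22.241) → (119.745,31.710) → (116.734,50.671). Closed: final G1 returns to the first vertex.

**Shape 3** — `<rect>` rectangle, stroke `#000000` → cut (S756, F1154). Machine vertices: (84.665,135.932) → (164.718,135.932) → (164.718,127.132) → (84.665,127.132) → (84.665,135.932). Closed: final G1 returns to the first vertex.

**Shape 4** — `<polygon>` regular polygon, stroke `#000000` → cut (S756, F1154). Machine vertices: (119.945,96.898) → (113.021,103.157) → (121.904,106.024) → (119.945,96.898). Closed: final G1 returns to the first vertex.

**Shape 5** — `<polygon>` rectangle, stroke `#000000` → cut (S756, F1154). Machine vertices: (22.122,181.401) → (90.471,181.401) → (90.471,164.483) → (22.122,164.483) → (22.122,181.401). Closed: final G1 returns to the first vertex.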